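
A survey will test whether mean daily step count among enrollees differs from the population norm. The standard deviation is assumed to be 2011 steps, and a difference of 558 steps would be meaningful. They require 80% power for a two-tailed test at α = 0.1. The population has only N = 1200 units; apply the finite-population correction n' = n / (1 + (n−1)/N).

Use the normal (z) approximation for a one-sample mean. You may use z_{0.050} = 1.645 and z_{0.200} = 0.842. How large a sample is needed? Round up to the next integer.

n = 76

n = (z_{α/2} + z_β)² · σ² / δ²
  = (1.645 + 0.842)² · 2011² / 558²
  = 6.1852 · 4044121 / 311364
  = 80.34
Finite-population correction (N = 1200): 80.34 / (1 + (80.34 − 1)/1200) = 75.35.
Round up → n = 76.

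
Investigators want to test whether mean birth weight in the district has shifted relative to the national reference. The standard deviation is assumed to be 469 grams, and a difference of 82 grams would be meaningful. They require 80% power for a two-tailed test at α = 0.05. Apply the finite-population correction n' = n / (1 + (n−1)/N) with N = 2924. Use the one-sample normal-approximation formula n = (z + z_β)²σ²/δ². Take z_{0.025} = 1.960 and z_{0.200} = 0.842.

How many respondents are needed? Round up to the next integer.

n = 237

n = (z_{α/2} + z_β)² · σ² / δ²
  = (1.960 + 0.842)² · 469² / 82²
  = 7.8512 · 219961 / 6724
  = 256.84
Finite-population correction (N = 2924): 256.84 / (1 + (256.84 − 1)/2924) = 236.17.
Round up → n = 237.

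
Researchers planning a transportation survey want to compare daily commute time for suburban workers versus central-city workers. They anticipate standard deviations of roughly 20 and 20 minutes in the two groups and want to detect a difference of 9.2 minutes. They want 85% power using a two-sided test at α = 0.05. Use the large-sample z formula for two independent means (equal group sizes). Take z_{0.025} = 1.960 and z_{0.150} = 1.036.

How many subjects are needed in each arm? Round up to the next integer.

n = (z_{α/2} + z_β)² · (σ₁² + σ₂²) / δ²
  = (1.960 + 1.036)² · (20² + 20² = 800) / 9.2²
  = 8.9760 · 800 / 84.64
  = 84.84
Round up → n = 85 per group.

n = 85 per group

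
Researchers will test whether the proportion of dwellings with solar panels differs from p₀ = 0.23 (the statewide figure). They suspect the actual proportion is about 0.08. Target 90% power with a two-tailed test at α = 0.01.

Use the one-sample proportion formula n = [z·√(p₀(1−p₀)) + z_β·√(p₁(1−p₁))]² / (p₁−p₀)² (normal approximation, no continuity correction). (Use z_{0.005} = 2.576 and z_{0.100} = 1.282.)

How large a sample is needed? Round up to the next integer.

n = [z_{α/2}·√(p₀q₀) + z_β·√(p₁q₁)]² / (p₁ − p₀)²
  = [2.576·√(0.23·0.77) + 1.282·√(0.08·0.92)]² / (-0.15)²
  = [2.576·0.4208 + 1.282·0.2713]² / 0.0225
  = [1.4319]² / 0.0225
  = 91.12
Round up → n = 92.

n = 92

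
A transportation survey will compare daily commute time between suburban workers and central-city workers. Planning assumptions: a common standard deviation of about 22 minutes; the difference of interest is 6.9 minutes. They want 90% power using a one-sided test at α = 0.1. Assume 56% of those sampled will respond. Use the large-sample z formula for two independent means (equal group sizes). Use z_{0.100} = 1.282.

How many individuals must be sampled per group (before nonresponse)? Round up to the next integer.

n = (z_α + z_β)² · (σ₁² + σ₂²) / δ²
  = (1.282 + 1.282)² · (2·22² = 968) / 6.9²
  = 6.5741 · 968 / 47.61
  = 133.66
Adjust for 56% response: 133.66 / 0.56 = 238.69.
Round up → n = 239 per group.

n = 239 per group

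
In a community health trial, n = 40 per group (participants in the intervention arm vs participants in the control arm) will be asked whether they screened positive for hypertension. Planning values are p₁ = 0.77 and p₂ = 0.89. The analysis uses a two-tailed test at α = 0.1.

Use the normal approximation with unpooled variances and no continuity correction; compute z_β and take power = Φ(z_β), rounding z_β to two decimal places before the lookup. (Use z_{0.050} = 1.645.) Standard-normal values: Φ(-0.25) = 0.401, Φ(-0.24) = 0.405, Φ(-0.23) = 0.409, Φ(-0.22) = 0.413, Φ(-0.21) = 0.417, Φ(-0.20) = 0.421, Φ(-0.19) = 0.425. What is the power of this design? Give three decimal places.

z_β = |p₁−p₂|·√(n/[p₁q₁+p₂q₂]) − z_{α/2}
    = 0.12 · √(40/0.2750) − 1.645
    = 0.12 · 12.0605 − 1.645
    = 1.4473 − 1.645 = -0.1977 → -0.20
Power = Φ(-0.20) = 0.421.

Power ≈ 0.421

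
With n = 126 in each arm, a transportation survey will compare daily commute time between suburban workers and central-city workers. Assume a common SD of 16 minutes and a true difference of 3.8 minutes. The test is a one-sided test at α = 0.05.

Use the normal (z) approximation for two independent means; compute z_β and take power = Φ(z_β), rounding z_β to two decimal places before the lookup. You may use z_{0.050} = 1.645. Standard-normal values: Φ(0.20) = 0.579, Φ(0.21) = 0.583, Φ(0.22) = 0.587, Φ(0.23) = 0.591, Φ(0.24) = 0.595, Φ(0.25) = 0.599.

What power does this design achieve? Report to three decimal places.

z_β = δ·√(n/(σ₁²+σ₂²)) − z_α
    = 3.8 · √(126/512) − 1.645
    = 3.8 · 0.49608 − 1.645
    = 1.8851 − 1.645 = 0.2401 → 0.24
Power = Φ(0.24) = 0.595.

Power ≈ 0.595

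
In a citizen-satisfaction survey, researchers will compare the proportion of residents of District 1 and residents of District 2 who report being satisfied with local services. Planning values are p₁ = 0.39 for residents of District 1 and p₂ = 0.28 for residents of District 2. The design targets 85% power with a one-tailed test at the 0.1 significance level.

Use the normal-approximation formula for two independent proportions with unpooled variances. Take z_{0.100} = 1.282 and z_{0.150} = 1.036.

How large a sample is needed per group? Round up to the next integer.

n = (z_α + z_β)² · [p₁(1−p₁) + p₂(1−p₂)] / (p₁ − p₂)²
  = (1.282 + 1.036)² · (0.39·0.61 + 0.28·0.72) / (0.11)²
  = (2.318)² · (0.2379 + 0.2016) / 0.0121
  = 5.3731 · 0.4395 / 0.0121
  = 195.16
Round up → n = 196 per group.

n = 196 per group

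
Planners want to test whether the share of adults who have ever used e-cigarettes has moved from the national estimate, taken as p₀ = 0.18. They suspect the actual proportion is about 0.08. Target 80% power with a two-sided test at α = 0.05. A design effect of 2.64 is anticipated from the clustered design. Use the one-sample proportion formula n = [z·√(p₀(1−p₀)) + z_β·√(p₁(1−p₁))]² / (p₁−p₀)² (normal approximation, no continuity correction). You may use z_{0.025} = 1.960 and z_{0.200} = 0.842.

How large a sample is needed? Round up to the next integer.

n = 255

n = [z_{α/2}·√(p₀q₀) + z_β·√(p₁q₁)]² / (p₁ − p₀)²
  = [1.960·√(0.18·0.82) + 0.842·√(0.08·0.92)]² / (-0.10)²
  = [1.960·0.3842 + 0.842·0.2713]² / 0.0100
  = [0.9814]² / 0.0100
  = 96.32
Design effect: 2.64 × 96.32 = 254.29.
Round up → n = 255.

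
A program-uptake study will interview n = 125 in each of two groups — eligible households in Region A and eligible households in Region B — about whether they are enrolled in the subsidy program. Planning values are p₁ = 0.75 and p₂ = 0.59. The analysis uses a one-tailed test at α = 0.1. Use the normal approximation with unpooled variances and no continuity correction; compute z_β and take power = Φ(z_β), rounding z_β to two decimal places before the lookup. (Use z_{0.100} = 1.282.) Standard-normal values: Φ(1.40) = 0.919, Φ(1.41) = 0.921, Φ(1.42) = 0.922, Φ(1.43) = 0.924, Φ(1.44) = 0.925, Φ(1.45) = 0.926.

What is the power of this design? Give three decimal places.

Power ≈ 0.926

z_β = |p₁−p₂|·√(n/[p₁q₁+p₂q₂]) − z_α
    = 0.16 · √(125/0.4294) − 1.282
    = 0.16 · 17.0618 − 1.282
    = 2.7299 − 1.282 = 1.4479 → 1.45
Power = Φ(1.45) = 0.926.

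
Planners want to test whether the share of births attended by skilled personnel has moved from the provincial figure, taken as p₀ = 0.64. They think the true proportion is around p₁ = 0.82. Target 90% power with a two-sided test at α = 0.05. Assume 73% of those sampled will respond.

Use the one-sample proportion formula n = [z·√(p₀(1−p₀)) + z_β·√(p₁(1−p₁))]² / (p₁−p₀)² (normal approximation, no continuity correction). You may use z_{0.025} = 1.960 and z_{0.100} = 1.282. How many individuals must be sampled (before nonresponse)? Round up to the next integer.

n = 87

n = [z_{α/2}·√(p₀q₀) + z_β·√(p₁q₁)]² / (p₁ − p₀)²
  = [1.960·√(0.64·0.36) + 1.282·√(0.82·0.18)]² / (0.18)²
  = [1.960·0.4800 + 1.282·0.3842]² / 0.0324
  = [1.4333]² / 0.0324
  = 63.41
Adjust for 73% response: 63.41 / 0.73 = 86.86.
Round up → n = 87.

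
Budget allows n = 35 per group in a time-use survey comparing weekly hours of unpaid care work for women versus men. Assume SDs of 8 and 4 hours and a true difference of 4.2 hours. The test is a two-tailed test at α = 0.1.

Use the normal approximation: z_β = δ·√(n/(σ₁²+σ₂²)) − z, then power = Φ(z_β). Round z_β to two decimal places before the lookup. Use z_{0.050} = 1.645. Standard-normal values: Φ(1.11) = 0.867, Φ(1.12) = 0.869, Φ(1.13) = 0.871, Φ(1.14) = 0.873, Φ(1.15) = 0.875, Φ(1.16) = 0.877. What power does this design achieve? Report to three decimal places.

z_β = δ·√(n/(σ₁²+σ₂²)) − z_{α/2}
    = 4.2 · √(35/80) − 1.645
    = 4.2 · 0.66144 − 1.645
    = 2.7780 − 1.645 = 1.1330 → 1.13
Power = Φ(1.13) = 0.871.

Power ≈ 0.871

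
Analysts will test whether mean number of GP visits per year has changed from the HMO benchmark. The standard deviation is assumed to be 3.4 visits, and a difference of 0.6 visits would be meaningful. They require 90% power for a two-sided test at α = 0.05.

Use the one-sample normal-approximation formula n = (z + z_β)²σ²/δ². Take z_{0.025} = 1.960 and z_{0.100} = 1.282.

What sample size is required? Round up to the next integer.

n = 338

n = (z_{α/2} + z_β)² · σ² / δ²
  = (1.960 + 1.282)² · 3.4² / 0.6²
  = 10.5106 · 11.56 / 0.36
  = 337.51
Round up → n = 338.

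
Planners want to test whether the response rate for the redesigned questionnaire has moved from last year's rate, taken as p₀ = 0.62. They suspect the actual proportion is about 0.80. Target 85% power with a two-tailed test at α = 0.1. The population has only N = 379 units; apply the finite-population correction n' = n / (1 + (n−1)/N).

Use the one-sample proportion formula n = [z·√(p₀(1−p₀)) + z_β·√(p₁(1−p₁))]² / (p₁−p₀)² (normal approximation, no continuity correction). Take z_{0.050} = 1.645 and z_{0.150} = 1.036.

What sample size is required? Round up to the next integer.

n = [z_{α/2}·√(p₀q₀) + z_β·√(p₁q₁)]² / (p₁ − p₀)²
  = [1.645·√(0.62·0.38) + 1.036·√(0.80·0.20)]² / (0.18)²
  = [1.645·0.4854 + 1.036·0.4000]² / 0.0324
  = [1.2129]² / 0.0324
  = 45.40
Finite-population correction (N = 379): 45.40 / (1 + (45.40 − 1)/379) = 40.64.
Round up → n = 41.

n = 41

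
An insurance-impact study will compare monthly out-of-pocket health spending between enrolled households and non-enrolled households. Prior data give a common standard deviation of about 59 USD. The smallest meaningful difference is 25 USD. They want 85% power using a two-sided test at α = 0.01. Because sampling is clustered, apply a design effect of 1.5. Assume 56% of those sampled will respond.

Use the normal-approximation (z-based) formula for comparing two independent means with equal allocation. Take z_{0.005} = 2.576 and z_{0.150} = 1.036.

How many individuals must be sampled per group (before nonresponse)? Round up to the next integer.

n = 390 per group

n = (z_{α/2} + z_β)² · (σ₁² + σ₂²) / δ²
  = (2.576 + 1.036)² · (2·59² = 6962) / 25²
  = 13.0465 · 6962 / 625
  = 145.33
Design effect: 1.5 × 145.33 = 217.99.
Adjust for 56% response: 217.99 / 0.56 = 389.27.
Round up → n = 390 per group.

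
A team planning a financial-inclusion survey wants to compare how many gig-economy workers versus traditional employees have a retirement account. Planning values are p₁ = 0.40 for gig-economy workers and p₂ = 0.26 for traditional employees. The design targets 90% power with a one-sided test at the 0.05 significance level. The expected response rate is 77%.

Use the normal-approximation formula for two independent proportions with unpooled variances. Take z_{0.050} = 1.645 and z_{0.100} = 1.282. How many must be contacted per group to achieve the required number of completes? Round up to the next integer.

n = 246 per group

n = (z_α + z_β)² · [p₁(1−p₁) + p₂(1−p₂)] / (p₁ − p₂)²
  = (1.645 + 1.282)² · (0.40·0.60 + 0.26·0.74) / (0.14)²
  = (2.927)² · (0.2400 + 0.1924) / 0.0196
  = 8.5673 · 0.4324 / 0.0196
  = 189.01
Adjust for 77% response: 189.01 / 0.77 = 245.46.
Round up → n = 246 per group.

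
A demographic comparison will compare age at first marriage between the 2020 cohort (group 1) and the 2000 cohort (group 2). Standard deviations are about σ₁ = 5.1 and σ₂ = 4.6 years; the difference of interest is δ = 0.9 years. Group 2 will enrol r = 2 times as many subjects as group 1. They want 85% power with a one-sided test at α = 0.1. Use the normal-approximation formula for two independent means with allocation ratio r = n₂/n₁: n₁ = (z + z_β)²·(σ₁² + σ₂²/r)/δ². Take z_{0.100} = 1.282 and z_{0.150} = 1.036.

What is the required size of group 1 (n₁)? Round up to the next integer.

n₁ = (z_α + z_β)² · (σ₁² + σ₂²/r) / δ²
   = (1.282 + 1.036)² · (5.1² + 4.6²/2) / 0.9²
   = 5.3731 · (26.01 + 10.58) / 0.81
   = 5.3731 · 36.59 / 0.81
   = 242.72
Round up → n₁ = 243; n₂ = r·n₁ = 2 × 243 = 486.

n₁ = 243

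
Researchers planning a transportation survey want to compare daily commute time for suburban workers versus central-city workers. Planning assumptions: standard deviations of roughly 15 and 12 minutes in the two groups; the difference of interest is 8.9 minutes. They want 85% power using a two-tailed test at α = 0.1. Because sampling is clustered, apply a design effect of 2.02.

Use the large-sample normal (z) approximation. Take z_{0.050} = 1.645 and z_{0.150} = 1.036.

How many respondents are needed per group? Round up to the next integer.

n = 68 per group

n = (z_{α/2} + z_β)² · (σ₁² + σ₂²) / δ²
  = (1.645 + 1.036)² · (15² + 12² = 369) / 8.9²
  = 7.1878 · 369 / 79.21
  = 33.48
Design effect: 2.02 × 33.48 = 67.64.
Round up → n = 68 per group.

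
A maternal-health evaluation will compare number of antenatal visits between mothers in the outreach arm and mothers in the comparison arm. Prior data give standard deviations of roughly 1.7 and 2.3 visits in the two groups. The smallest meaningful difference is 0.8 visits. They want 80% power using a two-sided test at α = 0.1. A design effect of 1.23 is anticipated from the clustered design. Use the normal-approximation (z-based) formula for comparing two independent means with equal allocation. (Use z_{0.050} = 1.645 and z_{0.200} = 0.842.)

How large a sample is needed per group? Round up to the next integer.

n = 98 per group

n = (z_{α/2} + z_β)² · (σ₁² + σ₂²) / δ²
  = (1.645 + 0.842)² · (1.7² + 2.3² = 8.18) / 0.8²
  = 6.1852 · 8.18 / 0.64
  = 79.05
Design effect: 1.23 × 79.05 = 97.24.
Round up → n = 98 per group.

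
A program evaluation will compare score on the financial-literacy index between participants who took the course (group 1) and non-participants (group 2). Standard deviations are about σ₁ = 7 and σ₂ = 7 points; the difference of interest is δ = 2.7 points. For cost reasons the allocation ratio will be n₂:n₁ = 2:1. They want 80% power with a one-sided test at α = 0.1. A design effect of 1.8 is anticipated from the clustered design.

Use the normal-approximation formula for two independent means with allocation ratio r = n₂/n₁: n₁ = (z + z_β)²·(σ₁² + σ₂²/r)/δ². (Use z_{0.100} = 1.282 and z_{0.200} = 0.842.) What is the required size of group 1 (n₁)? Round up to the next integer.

n₁ = 82

n₁ = (z_α + z_β)² · (σ₁² + σ₂²/r) / δ²
   = (1.282 + 0.842)² · (7² + 7²/2) / 2.7²
   = 4.5114 · (49 + 24.5) / 7.29
   = 4.5114 · 73.5 / 7.29
   = 45.49
Design effect: 1.8 × 45.49 = 81.87.
Round up → n₁ = 82; n₂ = r·n₁ = 2 × 82 = 164.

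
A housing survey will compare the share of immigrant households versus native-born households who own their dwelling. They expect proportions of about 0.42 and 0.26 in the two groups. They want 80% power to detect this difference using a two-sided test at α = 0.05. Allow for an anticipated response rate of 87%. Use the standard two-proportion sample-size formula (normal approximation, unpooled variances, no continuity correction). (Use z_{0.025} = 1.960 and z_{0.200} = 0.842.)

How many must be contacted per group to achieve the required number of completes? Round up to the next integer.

n = (z_{α/2} + z_β)² · [p₁(1−p₁) + p₂(1−p₂)] / (p₁ − p₂)²
  = (1.960 + 0.842)² · (0.42·0.58 + 0.26·0.74) / (0.16)²
  = (2.802)² · (0.2436 + 0.1924) / 0.0256
  = 7.8512 · 0.4360 / 0.0256
  = 133.72
Adjust for 87% response: 133.72 / 0.87 = 153.70.
Round up → n = 154 per group.

n = 154 per group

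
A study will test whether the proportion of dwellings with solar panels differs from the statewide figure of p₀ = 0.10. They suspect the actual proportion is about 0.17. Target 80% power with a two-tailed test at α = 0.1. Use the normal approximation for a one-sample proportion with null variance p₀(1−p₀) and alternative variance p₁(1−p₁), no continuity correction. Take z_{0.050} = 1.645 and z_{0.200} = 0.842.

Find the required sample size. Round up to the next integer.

n = [z_{α/2}·√(p₀q₀) + z_β·√(p₁q₁)]² / (p₁ − p₀)²
  = [1.645·√(0.10·0.90) + 0.842·√(0.17·0.83)]² / (0.07)²
  = [1.645·0.3000 + 0.842·0.3756]² / 0.0049
  = [0.8098]² / 0.0049
  = 133.83
Round up → n = 134.

n = 134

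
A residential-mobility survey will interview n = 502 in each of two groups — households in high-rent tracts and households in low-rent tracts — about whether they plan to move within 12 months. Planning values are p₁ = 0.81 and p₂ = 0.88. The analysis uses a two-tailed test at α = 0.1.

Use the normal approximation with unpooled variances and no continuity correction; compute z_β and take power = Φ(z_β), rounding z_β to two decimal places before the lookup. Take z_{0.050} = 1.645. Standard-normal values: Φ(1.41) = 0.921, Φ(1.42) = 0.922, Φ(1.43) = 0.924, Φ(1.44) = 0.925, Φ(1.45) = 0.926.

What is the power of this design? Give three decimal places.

Power ≈ 0.924

z_β = |p₁−p₂|·√(n/[p₁q₁+p₂q₂]) − z_{α/2}
    = 0.07 · √(502/0.2595) − 1.645
    = 0.07 · 43.9828 − 1.645
    = 3.0788 − 1.645 = 1.4338 → 1.43
Power = Φ(1.43) = 0.924.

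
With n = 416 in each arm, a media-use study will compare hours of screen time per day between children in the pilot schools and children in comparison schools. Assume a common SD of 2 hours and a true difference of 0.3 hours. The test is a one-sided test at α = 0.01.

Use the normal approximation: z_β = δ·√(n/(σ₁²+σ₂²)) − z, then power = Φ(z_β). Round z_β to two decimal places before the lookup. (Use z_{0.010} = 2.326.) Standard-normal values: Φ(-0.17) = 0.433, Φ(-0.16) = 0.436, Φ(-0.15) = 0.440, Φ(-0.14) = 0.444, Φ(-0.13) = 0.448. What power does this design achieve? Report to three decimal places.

z_β = δ·√(n/(σ₁²+σ₂²)) − z_α
    = 0.3 · √(416/8) − 2.326
    = 0.3 · 7.21110 − 2.326
    = 2.1633 − 2.326 = -0.1627 → -0.16
Power = Φ(-0.16) = 0.436.

Power ≈ 0.436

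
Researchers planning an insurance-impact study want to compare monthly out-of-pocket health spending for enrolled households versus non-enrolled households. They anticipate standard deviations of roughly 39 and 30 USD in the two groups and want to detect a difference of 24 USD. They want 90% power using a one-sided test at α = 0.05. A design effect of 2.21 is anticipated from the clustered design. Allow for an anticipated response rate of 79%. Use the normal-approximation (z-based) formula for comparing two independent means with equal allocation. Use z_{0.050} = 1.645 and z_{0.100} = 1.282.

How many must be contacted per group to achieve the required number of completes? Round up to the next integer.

n = 101 per group

n = (z_α + z_β)² · (σ₁² + σ₂²) / δ²
  = (1.645 + 1.282)² · (39² + 30² = 2421) / 24²
  = 8.5673 · 2421 / 576
  = 36.01
Design effect: 2.21 × 36.01 = 79.58.
Adjust for 79% response: 79.58 / 0.79 = 100.74.
Round up → n = 101 per group.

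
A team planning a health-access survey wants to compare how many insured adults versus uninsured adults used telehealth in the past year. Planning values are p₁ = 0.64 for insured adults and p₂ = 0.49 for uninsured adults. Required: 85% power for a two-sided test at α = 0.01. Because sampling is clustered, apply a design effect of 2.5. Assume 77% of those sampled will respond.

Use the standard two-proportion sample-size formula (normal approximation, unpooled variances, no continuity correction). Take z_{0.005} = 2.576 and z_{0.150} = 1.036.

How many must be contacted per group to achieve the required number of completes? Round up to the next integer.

n = (z_{α/2} + z_β)² · [p₁(1−p₁) + p₂(1−p₂)] / (p₁ − p₂)²
  = (2.576 + 1.036)² · (0.64·0.36 + 0.49·0.51) / (0.15)²
  = (3.612)² · (0.2304 + 0.2499) / 0.0225
  = 13.0465 · 0.4803 / 0.0225
  = 278.50
Design effect: 2.5 × 278.50 = 696.25.
Adjust for 77% response: 696.25 / 0.77 = 904.22.
Round up → n = 905 per group.

n = 905 per group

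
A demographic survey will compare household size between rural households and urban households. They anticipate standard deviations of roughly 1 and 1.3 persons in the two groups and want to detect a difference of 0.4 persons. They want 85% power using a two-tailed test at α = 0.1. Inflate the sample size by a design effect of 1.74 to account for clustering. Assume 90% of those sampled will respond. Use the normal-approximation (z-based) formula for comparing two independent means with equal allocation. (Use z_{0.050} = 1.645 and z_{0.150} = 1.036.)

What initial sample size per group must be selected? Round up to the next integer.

n = 234 per group

n = (z_{α/2} + z_β)² · (σ₁² + σ₂²) / δ²
  = (1.645 + 1.036)² · (1² + 1.3² = 2.69) / 0.4²
  = 7.1878 · 2.69 / 0.16
  = 120.84
Design effect: 1.74 × 120.84 = 210.27.
Adjust for 90% response: 210.27 / 0.90 = 233.63.
Round up → n = 234 per group.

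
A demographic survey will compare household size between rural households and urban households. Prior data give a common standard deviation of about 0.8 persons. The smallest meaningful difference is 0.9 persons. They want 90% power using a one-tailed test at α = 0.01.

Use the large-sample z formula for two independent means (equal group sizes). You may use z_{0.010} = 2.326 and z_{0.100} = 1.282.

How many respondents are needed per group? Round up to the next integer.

n = 21 per group

n = (z_α + z_β)² · (σ₁² + σ₂²) / δ²
  = (2.326 + 1.282)² · (2·0.8² = 1.28) / 0.9²
  = 13.0177 · 1.28 / 0.81
  = 20.57
Round up → n = 21 per group.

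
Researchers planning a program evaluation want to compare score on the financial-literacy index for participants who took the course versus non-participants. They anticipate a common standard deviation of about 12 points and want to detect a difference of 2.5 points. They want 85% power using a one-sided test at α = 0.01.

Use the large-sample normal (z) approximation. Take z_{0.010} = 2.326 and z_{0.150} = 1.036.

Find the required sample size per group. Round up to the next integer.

n = (z_α + z_β)² · (σ₁² + σ₂²) / δ²
  = (2.326 + 1.036)² · (2·12² = 288) / 2.5²
  = 11.3030 · 288 / 6.25
  = 520.84
Round up → n = 521 per group.

n = 521 per group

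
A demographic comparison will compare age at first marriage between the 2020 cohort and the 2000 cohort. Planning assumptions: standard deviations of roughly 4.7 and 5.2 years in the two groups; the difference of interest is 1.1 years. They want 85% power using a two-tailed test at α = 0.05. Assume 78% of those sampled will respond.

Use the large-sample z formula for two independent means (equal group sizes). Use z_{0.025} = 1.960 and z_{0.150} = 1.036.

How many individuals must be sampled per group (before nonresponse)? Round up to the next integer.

n = 468 per group

n = (z_{α/2} + z_β)² · (σ₁² + σ₂²) / δ²
  = (1.960 + 1.036)² · (4.7² + 5.2² = 49.13) / 1.1²
  = 8.9760 · 49.13 / 1.21
  = 364.46
Adjust for 78% response: 364.46 / 0.78 = 467.25.
Round up → n = 468 per group.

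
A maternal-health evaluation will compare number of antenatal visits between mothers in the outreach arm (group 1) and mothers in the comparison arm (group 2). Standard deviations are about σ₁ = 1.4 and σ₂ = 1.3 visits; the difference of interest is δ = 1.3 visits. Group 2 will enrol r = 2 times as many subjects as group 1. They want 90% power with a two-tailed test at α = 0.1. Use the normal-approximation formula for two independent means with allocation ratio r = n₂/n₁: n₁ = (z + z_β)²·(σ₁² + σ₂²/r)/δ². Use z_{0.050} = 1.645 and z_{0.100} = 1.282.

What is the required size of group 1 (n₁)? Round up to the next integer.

n₁ = 15

n₁ = (z_{α/2} + z_β)² · (σ₁² + σ₂²/r) / δ²
   = (1.645 + 1.282)² · (1.4² + 1.3²/2) / 1.3²
   = 8.5673 · (1.96 + 0.845) / 1.69
   = 8.5673 · 2.805 / 1.69
   = 14.22
Round up → n₁ = 15; n₂ = r·n₁ = 2 × 15 = 30.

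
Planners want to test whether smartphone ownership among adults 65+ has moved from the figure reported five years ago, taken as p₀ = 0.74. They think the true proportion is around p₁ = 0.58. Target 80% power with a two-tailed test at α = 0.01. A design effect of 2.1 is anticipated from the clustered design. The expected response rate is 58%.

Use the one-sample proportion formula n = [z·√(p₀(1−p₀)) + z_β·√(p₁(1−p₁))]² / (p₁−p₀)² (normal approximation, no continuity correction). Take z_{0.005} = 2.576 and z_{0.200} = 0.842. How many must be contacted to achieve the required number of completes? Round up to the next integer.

n = [z_{α/2}·√(p₀q₀) + z_β·√(p₁q₁)]² / (p₁ − p₀)²
  = [2.576·√(0.74·0.26) + 0.842·√(0.58·0.42)]² / (-0.16)²
  = [2.576·0.4386 + 0.842·0.4936]² / 0.0256
  = [1.5455]² / 0.0256
  = 93.30
Design effect: 2.1 × 93.30 = 195.94.
Adjust for 58% response: 195.94 / 0.58 = 337.82.
Round up → n = 338.

n = 338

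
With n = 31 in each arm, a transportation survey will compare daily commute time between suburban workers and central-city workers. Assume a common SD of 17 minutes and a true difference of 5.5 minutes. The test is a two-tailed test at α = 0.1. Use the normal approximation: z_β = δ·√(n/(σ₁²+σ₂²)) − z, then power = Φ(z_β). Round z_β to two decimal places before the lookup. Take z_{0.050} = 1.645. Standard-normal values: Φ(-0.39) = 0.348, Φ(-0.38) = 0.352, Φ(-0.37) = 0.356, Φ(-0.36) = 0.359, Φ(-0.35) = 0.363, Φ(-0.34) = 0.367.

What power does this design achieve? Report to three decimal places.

Power ≈ 0.356

z_β = δ·√(n/(σ₁²+σ₂²)) − z_{α/2}
    = 5.5 · √(31/578) − 1.645
    = 5.5 · 0.23159 − 1.645
    = 1.2737 − 1.645 = -0.3713 → -0.37
Power = Φ(-0.37) = 0.356.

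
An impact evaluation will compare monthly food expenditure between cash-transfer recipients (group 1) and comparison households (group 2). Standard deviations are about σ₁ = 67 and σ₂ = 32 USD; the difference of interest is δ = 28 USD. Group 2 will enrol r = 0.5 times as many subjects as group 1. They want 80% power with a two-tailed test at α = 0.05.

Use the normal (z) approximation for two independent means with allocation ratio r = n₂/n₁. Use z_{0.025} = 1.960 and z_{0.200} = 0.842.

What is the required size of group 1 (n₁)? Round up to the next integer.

n₁ = 66

n₁ = (z_{α/2} + z_β)² · (σ₁² + σ₂²/r) / δ²
   = (1.960 + 0.842)² · (67² + 32²/0.5) / 28²
   = 7.8512 · (4489 + 2048) / 784
   = 7.8512 · 6537 / 784
   = 65.46
Round up → n₁ = 66; n₂ = r·n₁ = 0.5 × 66 = 33.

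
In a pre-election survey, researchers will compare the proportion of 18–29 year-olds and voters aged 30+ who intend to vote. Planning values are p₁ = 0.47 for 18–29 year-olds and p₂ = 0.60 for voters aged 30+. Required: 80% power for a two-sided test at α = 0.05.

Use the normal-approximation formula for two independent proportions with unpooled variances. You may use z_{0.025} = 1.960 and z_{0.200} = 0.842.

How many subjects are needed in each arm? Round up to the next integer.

n = (z_{α/2} + z_β)² · [p₁(1−p₁) + p₂(1−p₂)] / (p₁ − p₂)²
  = (1.960 + 0.842)² · (0.47·0.53 + 0.60·0.40) / (-0.13)²
  = (2.802)² · (0.2491 + 0.2400) / 0.0169
  = 7.8512 · 0.4891 / 0.0169
  = 227.22
Round up → n = 228 per group.

n = 228 per group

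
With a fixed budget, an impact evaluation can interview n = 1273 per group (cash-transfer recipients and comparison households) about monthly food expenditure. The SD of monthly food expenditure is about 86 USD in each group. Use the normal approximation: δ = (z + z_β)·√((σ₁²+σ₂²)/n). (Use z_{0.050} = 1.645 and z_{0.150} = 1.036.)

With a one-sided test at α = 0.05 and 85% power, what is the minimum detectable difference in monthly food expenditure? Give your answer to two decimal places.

Minimum detectable difference ≈ 9.14 USD

δ = (z_α + z_β) · √((σ₁²+σ₂²)/n)
  = (1.645 + 1.036) · √(14792/1273)
  = 2.681 · √11.6198
  = 2.681 · 3.4088
  = 9.1389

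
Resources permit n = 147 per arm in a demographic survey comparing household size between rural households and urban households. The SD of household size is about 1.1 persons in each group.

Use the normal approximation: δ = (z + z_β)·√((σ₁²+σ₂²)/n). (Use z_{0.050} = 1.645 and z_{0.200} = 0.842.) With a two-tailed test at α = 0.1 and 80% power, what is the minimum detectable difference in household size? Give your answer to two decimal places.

δ = (z_{α/2} + z_β) · √((σ₁²+σ₂²)/n)
  = (1.645 + 0.842) · √(2.42/147)
  = 2.487 · √0.01646
  = 2.487 · 0.1283
  = 0.3191

Minimum detectable difference ≈ 0.32 persons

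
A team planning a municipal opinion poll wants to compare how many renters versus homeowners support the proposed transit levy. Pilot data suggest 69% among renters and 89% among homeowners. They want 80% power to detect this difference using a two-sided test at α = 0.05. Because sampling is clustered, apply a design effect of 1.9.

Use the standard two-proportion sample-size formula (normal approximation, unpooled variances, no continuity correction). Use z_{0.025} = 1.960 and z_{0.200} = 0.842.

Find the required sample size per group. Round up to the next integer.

n = (z_{α/2} + z_β)² · [p₁(1−p₁) + p₂(1−p₂)] / (p₁ − p₂)²
  = (1.960 + 0.842)² · (0.69·0.31 + 0.89·0.11) / (-0.20)²
  = (2.802)² · (0.2139 + 0.0979) / 0.0400
  = 7.8512 · 0.3118 / 0.0400
  = 61.20
Design effect: 1.9 × 61.20 = 116.28.
Round up → n = 117 per group.

n = 117 per group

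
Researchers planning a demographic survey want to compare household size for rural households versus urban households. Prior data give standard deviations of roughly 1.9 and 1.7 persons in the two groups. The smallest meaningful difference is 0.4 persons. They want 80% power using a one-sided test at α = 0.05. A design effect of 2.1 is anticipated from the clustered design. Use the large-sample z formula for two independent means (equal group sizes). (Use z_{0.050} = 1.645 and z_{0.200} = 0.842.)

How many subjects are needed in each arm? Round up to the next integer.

n = (z_α + z_β)² · (σ₁² + σ₂²) / δ²
  = (1.645 + 0.842)² · (1.9² + 1.7² = 6.5) / 0.4²
  = 6.1852 · 6.5 / 0.16
  = 251.27
Design effect: 2.1 × 251.27 = 527.67.
Round up → n = 528 per group.

n = 528 per group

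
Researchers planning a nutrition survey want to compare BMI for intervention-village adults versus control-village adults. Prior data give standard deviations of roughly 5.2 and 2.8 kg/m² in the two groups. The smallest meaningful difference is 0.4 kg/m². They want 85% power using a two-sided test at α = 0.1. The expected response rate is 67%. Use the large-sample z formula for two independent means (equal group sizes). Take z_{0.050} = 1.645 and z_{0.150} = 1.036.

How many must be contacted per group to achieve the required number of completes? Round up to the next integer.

n = 2339 per group

n = (z_{α/2} + z_β)² · (σ₁² + σ₂²) / δ²
  = (1.645 + 1.036)² · (5.2² + 2.8² = 34.88) / 0.4²
  = 7.1878 · 34.88 / 0.16
  = 1566.93
Adjust for 67% response: 1566.93 / 0.67 = 2338.70.
Round up → n = 2339 per group.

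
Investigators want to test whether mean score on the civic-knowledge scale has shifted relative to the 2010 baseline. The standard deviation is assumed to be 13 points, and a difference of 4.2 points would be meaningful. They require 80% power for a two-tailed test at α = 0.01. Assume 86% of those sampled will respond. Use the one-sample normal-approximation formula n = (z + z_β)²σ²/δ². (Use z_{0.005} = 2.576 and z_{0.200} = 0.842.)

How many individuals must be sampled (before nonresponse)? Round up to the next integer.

n = 131

n = (z_{α/2} + z_β)² · σ² / δ²
  = (2.576 + 0.842)² · 13² / 4.2²
  = 11.6827 · 169 / 17.64
  = 111.93
Adjust for 86% response: 111.93 / 0.86 = 130.15.
Round up → n = 131.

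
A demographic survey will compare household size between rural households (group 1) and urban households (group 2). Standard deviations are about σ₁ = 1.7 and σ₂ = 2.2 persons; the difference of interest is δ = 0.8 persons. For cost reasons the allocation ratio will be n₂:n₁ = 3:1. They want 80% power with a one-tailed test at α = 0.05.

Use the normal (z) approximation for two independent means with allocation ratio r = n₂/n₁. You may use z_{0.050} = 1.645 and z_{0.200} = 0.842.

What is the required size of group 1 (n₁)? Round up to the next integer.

n₁ = (z_α + z_β)² · (σ₁² + σ₂²/r) / δ²
   = (1.645 + 0.842)² · (1.7² + 2.2²/3) / 0.8²
   = 6.1852 · (2.89 + 1.6133) / 0.64
   = 6.1852 · 4.5033 / 0.64
   = 43.52
Round up → n₁ = 44; n₂ = r·n₁ = 3 × 44 = 132.

n₁ = 44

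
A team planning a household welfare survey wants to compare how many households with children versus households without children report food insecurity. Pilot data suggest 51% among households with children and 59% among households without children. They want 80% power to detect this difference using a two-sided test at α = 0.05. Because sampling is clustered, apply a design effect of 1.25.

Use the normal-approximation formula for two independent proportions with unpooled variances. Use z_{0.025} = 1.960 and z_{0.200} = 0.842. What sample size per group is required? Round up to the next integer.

n = 755 per group

n = (z_{α/2} + z_β)² · [p₁(1−p₁) + p₂(1−p₂)] / (p₁ − p₂)²
  = (1.960 + 0.842)² · (0.51·0.49 + 0.59·0.41) / (-0.08)²
  = (2.802)² · (0.2499 + 0.2419) / 0.0064
  = 7.8512 · 0.4918 / 0.0064
  = 603.32
Design effect: 1.25 × 603.32 = 754.14.
Round up → n = 755 per group.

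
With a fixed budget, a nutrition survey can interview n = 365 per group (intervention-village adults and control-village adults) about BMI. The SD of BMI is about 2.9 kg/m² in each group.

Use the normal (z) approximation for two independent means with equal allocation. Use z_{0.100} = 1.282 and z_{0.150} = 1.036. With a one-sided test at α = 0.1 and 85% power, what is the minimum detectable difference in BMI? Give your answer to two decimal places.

δ = (z_α + z_β) · √((σ₁²+σ₂²)/n)
  = (1.282 + 1.036) · √(16.82/365)
  = 2.318 · √0.04608
  = 2.318 · 0.2147
  = 0.4976

Minimum detectable difference ≈ 0.50 kg/m²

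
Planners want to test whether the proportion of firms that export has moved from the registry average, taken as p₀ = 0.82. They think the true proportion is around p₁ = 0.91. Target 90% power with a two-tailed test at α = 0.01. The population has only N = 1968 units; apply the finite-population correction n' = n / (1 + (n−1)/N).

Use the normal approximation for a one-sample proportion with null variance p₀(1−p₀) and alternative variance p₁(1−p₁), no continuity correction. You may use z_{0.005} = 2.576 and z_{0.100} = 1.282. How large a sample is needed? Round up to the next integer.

n = 204

n = [z_{α/2}·√(p₀q₀) + z_β·√(p₁q₁)]² / (p₁ − p₀)²
  = [2.576·√(0.82·0.18) + 1.282·√(0.91·0.09)]² / (0.09)²
  = [2.576·0.3842 + 1.282·0.2862]² / 0.0081
  = [1.3566]² / 0.0081
  = 227.19
Finite-population correction (N = 1968): 227.19 / (1 + (227.19 − 1)/1968) = 203.77.
Round up → n = 204.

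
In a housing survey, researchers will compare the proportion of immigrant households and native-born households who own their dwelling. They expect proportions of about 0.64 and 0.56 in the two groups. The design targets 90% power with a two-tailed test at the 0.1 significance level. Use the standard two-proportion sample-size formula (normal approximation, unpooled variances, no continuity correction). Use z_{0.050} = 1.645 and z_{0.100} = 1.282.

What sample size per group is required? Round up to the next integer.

n = (z_{α/2} + z_β)² · [p₁(1−p₁) + p₂(1−p₂)] / (p₁ − p₂)²
  = (1.645 + 1.282)² · (0.64·0.36 + 0.56·0.44) / (0.08)²
  = (2.927)² · (0.2304 + 0.2464) / 0.0064
  = 8.5673 · 0.4768 / 0.0064
  = 638.27
Round up → n = 639 per group.

n = 639 per group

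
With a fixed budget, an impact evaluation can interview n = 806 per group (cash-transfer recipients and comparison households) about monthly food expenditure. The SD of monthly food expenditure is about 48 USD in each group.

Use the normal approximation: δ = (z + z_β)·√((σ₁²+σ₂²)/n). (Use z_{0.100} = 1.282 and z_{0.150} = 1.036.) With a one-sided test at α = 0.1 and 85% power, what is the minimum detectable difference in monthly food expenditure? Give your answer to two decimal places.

δ = (z_α + z_β) · √((σ₁²+σ₂²)/n)
  = (1.282 + 1.036) · √(4608/806)
  = 2.318 · √5.7171
  = 2.318 · 2.3911
  = 5.5425

Minimum detectable difference ≈ 5.54 USD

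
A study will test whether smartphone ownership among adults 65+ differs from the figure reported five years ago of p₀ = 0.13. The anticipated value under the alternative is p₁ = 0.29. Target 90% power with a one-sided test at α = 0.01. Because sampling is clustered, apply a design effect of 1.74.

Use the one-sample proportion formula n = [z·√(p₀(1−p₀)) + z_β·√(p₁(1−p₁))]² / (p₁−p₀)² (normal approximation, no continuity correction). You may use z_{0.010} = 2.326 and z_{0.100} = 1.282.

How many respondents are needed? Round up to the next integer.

n = [z_α·√(p₀q₀) + z_β·√(p₁q₁)]² / (p₁ − p₀)²
  = [2.326·√(0.13·0.87) + 1.282·√(0.29·0.71)]² / (0.16)²
  = [2.326·0.3363 + 1.282·0.4538]² / 0.0256
  = [1.3640]² / 0.0256
  = 72.67
Design effect: 1.74 × 72.67 = 126.45.
Round up → n = 127.

n = 127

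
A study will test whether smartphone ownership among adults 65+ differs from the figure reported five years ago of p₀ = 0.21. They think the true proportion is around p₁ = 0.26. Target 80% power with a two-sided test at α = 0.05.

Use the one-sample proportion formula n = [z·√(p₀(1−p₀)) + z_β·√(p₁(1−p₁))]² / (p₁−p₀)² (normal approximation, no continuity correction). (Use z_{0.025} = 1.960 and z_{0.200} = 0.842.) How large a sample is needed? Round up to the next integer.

n = 546

n = [z_{α/2}·√(p₀q₀) + z_β·√(p₁q₁)]² / (p₁ − p₀)²
  = [1.960·√(0.21·0.79) + 0.842·√(0.26·0.74)]² / (0.05)²
  = [1.960·0.4073 + 0.842·0.4386]² / 0.0025
  = [1.1677]² / 0.0025
  = 545.37
Round up → n = 546.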